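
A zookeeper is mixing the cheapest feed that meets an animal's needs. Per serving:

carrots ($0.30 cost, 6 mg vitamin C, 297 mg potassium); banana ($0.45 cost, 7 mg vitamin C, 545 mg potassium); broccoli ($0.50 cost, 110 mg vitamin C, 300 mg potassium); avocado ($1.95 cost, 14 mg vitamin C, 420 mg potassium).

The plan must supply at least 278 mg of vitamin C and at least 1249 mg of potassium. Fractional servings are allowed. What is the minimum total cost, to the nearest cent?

$1.65

At the optimum either one food covers both requirements or two foods hit both targets exactly; no other combination can be cheaper.
carrots only: max(278/6, 1249/297) = 46.33 servings → $13.90.
banana only: max(278/7, 1249/545) = 39.71 servings → $17.87.
broccoli only: max(278/110, 1249/300) = 4.163 servings → $2.08.
avocado only: max(278/14, 1249/420) = 19.86 servings → $38.72.
carrots + banana: the both-tight solution has a negative serving — not a feasible corner.
carrots + broccoli with both tight: 1.749 servings and 2.432 servings → $1.74.
carrots + avocado with both targets exact would need a negative amount; discard.
banana + broccoli with both tight: 0.9333 servings and 2.468 servings → $1.65.
banana + avocado: intersection lies outside the first quadrant.
broccoli + avocado with both tight: 2.364 servings and 1.285 servings → $3.69.
So the least-cost plan costs $1.65.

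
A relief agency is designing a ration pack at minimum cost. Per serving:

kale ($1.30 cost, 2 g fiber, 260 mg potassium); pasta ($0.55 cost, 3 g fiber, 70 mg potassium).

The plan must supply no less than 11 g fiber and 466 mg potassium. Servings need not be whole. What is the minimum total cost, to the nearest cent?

$2.93

The cheapest plan sits at a corner of the feasible region — with two constraints it uses at most two foods.
kale only: max(11/2, 466/260) = 5.5 servings → $7.15.
pasta only: max(11/3, 466/70) = 6.657 servings → $3.66.
kale + pasta with both tight: 0.9812 servings and 3.013 servings → $2.93.
The minimum over all feasible corners is $2.93.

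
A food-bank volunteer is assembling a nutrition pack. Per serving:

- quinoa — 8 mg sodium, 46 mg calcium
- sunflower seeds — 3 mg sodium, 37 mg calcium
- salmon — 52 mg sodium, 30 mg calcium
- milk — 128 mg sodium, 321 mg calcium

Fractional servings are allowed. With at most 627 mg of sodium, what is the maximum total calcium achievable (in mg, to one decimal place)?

Calcium per mg sodium: sunflower seeds 12.33, quinoa 5.75, milk 2.508, salmon 0.5769.
With no serving limits, spend the whole sodium allowance on sunflower seeds: 627 mg / 3 mg × 37 mg = 7733.0 mg.

7733.0 mg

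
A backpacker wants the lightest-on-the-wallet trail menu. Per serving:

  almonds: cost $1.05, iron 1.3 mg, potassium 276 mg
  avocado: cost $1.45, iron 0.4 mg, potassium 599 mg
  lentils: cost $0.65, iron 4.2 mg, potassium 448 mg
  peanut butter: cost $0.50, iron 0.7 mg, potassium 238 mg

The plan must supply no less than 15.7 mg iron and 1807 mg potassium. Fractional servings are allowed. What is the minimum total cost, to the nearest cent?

$2.62

almonds only: max(15.7/1.3, 1807/276) = 12.08 servings → $12.68.
avocado only: max(15.7/0.4, 1807/599) = 39.25 servings → $56.91.
lentils only: max(15.7/4.2, 1807/448) = 4.033 servings → $2.62.
peanut butter only: max(15.7/0.7, 1807/238) = 22.43 servings → $11.21.
almonds + avocado with both targets exact would need a negative amount; discard.
almonds + lentils with both tight: 0.9636 servings and 3.44 servings → $3.25.
almonds + peanut butter with both targets exact would need a negative amount; discard.
avocado + lentils with both tight: 0.2379 servings and 3.715 servings → $2.76.
avocado + peanut butter: intersection lies outside the first quadrant.
lentils + peanut butter with both tight: 3.603 servings and 0.8102 servings → $2.75.
So the least-cost plan costs $2.62.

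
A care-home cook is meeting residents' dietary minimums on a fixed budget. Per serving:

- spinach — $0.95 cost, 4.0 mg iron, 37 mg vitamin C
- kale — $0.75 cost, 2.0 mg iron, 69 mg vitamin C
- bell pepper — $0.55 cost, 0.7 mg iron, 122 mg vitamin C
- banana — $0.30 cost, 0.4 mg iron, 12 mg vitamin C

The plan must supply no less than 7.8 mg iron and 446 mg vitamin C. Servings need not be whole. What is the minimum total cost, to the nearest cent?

With two linear requirements the optimum uses one or two foods; enumerate the corners.
spinach only: max(7.8/4.0, 446/37) = 12.05 servings → $11.45.
kale only: max(7.8/2.0, 446/69) = 6.464 servings → $4.85.
bell pepper only: max(7.8/0.7, 446/122) = 11.14 servings → $6.13.
banana only: max(7.8/0.4, 446/12) = 37.17 servings → $11.15.
spinach + kale with both targets exact would need a negative amount; discard.
spinach + bell pepper with both tight: 1.384 servings and 3.236 servings → $3.09.
spinach + banana: intersection lies outside the first quadrant.
kale + bell pepper with both tight: 3.267 servings and 1.808 servings → $3.44.
kale + banana: the both-tight solution has a negative serving — not a feasible corner.
bell pepper + banana with both tight: 2.099 servings and 15.83 servings → $5.90.
So the least-cost plan costs $3.09.

$3.09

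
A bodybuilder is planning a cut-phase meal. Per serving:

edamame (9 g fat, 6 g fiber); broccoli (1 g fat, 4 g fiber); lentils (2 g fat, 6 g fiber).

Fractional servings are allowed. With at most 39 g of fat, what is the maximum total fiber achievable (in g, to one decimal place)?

156.0 g

Fiber per g fat: broccoli 4, lentils 3, edamame 0.6667.
With no serving limits, spend the whole fat allowance on broccoli: 39 g / 1 g × 4 g = 156.0 g.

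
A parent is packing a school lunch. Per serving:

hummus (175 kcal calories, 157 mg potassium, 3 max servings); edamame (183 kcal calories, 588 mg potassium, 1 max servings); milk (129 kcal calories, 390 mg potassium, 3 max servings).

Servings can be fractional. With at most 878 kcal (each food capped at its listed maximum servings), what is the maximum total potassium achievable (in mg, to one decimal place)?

Potassium per kcal: edamame 3.213, milk 3.023, hummus 0.8971.
Take 1 serving of edamame: uses 183 kcal, +588.0 mg potassium (running total 588.0 mg).
Take 3 servings of milk: uses 387 kcal, +1170.0 mg potassium (running total 1758.0 mg).
Take 1.76 servings of hummus: uses 308 kcal, +276.3 mg potassium (running total 2034.3 mg).
Greedy by best ratio exhausts the calories allowance optimally: 2034.3 mg.

2034.3 mg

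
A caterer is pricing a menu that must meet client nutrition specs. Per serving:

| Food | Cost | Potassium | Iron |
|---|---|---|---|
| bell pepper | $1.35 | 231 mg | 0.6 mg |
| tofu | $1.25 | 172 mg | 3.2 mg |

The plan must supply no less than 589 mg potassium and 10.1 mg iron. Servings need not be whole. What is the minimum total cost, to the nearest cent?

$4.20

Two binding constraints pin down two serving amounts, so the optimal mix uses at most two foods. The candidates are each food alone (scaled to the tighter of potassium/iron) and each pair with both constraints tight.
bell pepper only: max(589/231, 10.1/0.6) = 16.83 servings → $22.73.
tofu only: max(589/172, 10.1/3.2) = 3.424 servings → $4.28.
bell pepper + tofu with both tight: 0.2321 servings and 3.113 servings → $4.20.
So the least-cost plan costs $4.20.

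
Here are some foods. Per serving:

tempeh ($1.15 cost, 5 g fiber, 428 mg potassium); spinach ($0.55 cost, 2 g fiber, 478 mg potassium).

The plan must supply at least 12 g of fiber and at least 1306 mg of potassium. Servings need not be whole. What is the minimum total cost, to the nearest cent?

Two binding constraints pin down two serving amounts, so the optimal mix uses at most two foods. The candidates are each food alone (scaled to the tighter of fiber/potassium) and each pair with both constraints tight.
tempeh only: max(12/5, 1306/428) = 3.051 servings → $3.51.
spinach only: max(12/2, 1306/478) = 6 servings → $3.30.
tempeh + spinach with both tight: 2.037 servings and 0.9087 servings → $2.84.
So the least-cost plan costs $2.84.

$2.84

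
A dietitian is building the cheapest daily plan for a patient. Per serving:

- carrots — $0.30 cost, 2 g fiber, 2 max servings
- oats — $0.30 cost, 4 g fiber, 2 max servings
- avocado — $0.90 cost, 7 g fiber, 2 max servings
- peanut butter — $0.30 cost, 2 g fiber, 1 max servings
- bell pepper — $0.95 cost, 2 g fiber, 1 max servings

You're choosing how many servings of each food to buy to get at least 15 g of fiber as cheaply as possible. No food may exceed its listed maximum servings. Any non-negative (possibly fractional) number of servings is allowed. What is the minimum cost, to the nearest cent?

$1.50

Cost per g of fiber: oats $0.0750, avocado $0.1286, carrots $0.1500, peanut butter $0.1500, bell pepper $0.4750.
Take 2 servings of oats: +8.0 g fiber for $0.60 (total $0.60, still need 7.0 g).
Take 1 serving of avocado: +7.0 g fiber for $0.90 (total $1.50, still need 0.0 g).
Greedy by cheapest-per-g is optimal for a single linear constraint, so the minimum cost is $1.50.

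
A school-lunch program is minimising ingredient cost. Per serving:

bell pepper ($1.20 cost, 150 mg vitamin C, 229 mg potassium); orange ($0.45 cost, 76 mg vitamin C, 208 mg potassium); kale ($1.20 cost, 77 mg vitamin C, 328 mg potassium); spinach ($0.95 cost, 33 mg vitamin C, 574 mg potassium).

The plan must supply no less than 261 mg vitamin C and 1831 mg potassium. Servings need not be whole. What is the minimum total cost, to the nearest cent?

$3.29

This is a tiny linear program; its minimum lies at a vertex of the feasible set. List the vertices and price them.
bell pepper only: max(261/150, 1831/229) = 7.996 servings → $9.59.
orange only: max(261/76, 1831/208) = 8.803 servings → $3.96.
kale only: max(261/77, 1831/328) = 5.582 servings → $6.70.
spinach only: max(261/33, 1831/574) = 7.909 servings → $7.51.
bell pepper + orange with both targets exact would need a negative amount; discard.
bell pepper + kale: the both-tight solution has a negative serving — not a feasible corner.
bell pepper + spinach with both tight: 1.138 servings and 2.736 servings → $3.96.
orange + kale: the both-tight solution has a negative serving — not a feasible corner.
orange + spinach with both tight: 2.432 servings and 2.309 servings → $3.29.
kale + spinach with both tight: 2.678 servings and 1.659 servings → $4.79.
The minimum over all feasible corners is $3.29.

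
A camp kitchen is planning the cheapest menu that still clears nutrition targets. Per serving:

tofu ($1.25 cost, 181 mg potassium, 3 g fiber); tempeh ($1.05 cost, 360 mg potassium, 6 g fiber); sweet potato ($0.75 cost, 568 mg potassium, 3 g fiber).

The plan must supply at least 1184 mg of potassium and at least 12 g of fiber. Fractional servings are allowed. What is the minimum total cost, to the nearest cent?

Compare the cost at each extreme point of the feasible region.
tofu only: max(1184/181, 12/3) = 6.541 servings → $8.18.
tempeh only: max(1184/360, 12/6) = 3.289 servings → $3.45.
sweet potato only: max(1184/568, 12/3) = 4 servings → $3.00.
tofu + tempeh with both targets exact would need a negative amount; discard.
tofu + sweet potato with both tight: 2.811 servings and 1.189 servings → $4.41.
tempeh + sweet potato with both tight: 1.402 servings and 1.196 servings → $2.37.
The minimum over all feasible corners is $2.37.

$2.37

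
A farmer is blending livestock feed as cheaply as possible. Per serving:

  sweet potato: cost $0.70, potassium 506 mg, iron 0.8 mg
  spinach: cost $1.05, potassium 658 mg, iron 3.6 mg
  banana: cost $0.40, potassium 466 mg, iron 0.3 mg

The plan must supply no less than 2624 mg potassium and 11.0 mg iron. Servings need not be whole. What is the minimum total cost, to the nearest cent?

The cheapest plan sits at a corner of the feasible region — with two constraints it uses at most two foods.
sweet potato only: max(2624/506, 11.0/0.8) = 13.75 servings → $9.62.
spinach only: max(2624/658, 11.0/3.6) = 3.988 servings → $4.19.
banana only: max(2624/466, 11.0/0.3) = 36.67 servings → $14.67.
sweet potato + spinach with both tight: 1.705 servings and 2.677 servings → $4.00.
sweet potato + banana with both targets exact would need a negative amount; discard.
spinach + banana with both tight: 2.931 servings and 1.492 servings → $3.67.
Cheapest feasible corner: $3.67.

$3.67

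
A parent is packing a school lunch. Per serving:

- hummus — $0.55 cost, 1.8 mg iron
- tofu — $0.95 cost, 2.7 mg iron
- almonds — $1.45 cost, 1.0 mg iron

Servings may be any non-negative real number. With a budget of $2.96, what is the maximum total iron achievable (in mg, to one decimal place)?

9.7 mg

Iron per dollar: hummus 3.273, tofu 2.842, almonds 0.6897.
With no serving limits, spend the whole cost allowance on hummus: $2.96 / $0.55 × 1.8 mg = 9.7 mg.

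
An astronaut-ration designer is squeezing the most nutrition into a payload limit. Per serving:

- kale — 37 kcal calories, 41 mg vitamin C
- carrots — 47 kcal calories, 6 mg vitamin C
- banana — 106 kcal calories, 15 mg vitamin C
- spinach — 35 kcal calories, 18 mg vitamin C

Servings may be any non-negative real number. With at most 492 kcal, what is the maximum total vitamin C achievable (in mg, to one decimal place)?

Vitamin C per kcal: kale 1.108, spinach 0.5143, banana 0.1415, carrots 0.1277.
With no serving limits, spend the whole calories allowance on kale: 492 kcal / 37 kcal × 41 mg = 545.2 mg.

545.2 mg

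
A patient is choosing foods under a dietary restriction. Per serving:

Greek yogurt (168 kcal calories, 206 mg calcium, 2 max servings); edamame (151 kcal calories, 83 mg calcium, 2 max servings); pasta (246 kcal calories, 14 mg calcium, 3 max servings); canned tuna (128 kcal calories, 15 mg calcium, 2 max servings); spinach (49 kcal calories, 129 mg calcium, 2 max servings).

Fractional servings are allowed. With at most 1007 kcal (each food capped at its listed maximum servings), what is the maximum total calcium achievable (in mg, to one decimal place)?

Calcium per kcal: spinach 2.633, Greek yogurt 1.226, edamame 0.5497, canned tuna 0.1172, pasta 0.05691.
Take 2 servings of spinach: uses 98 kcal, +258.0 mg calcium (running total 258.0 mg).
Take 2 servings of Greek yogurt: uses 336 kcal, +412.0 mg calcium (running total 670.0 mg).
Take 2 servings of edamame: uses 302 kcal, +166.0 mg calcium (running total 836.0 mg).
Take 2 servings of canned tuna: uses 256 kcal, +30.0 mg calcium (running total 866.0 mg).
Take 0.06098 servings of pasta: uses 15 kcal, +0.9 mg calcium (running total 866.9 mg).
Filling greedily by calcium-per-kcal is optimal for one linear limit, giving 866.9 mg.

866.9 mg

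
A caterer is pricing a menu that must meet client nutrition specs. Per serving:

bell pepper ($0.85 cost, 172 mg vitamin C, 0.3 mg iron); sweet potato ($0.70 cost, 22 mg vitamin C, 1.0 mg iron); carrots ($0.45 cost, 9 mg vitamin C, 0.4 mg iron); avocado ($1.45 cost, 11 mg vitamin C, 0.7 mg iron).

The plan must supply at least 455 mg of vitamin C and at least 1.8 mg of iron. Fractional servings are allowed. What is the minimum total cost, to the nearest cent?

$2.87

A basic optimal solution has at most two foods positive. Try each food alone and each pair with both targets met exactly.
bell pepper only: max(455/172, 1.8/0.3) = 6 servings → $5.10.
sweet potato only: max(455/22, 1.8/1.0) = 20.68 servings → $14.48.
carrots only: max(455/9, 1.8/0.4) = 50.56 servings → $22.75.
avocado only: max(455/11, 1.8/0.7) = 41.36 servings → $59.98.
bell pepper + sweet potato with both tight: 2.511 servings and 1.047 servings → $2.87.
bell pepper + carrots with both tight: 2.508 servings and 2.619 servings → $3.31.
bell pepper + avocado with both tight: 2.551 servings and 1.478 servings → $4.31.
sweet potato + carrots with both targets exact would need a negative amount; discard.
sweet potato + avocado: intersection lies outside the first quadrant.
carrots + avocado: intersection lies outside the first quadrant.
So the least-cost plan costs $2.87.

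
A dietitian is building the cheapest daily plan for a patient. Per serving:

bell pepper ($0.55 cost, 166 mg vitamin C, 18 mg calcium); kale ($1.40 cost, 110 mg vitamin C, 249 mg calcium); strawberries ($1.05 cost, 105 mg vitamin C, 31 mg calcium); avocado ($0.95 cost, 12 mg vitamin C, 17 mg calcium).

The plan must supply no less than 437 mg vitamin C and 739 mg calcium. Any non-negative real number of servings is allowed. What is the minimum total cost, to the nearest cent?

$4.47

At the optimum either one food covers both requirements or two foods hit both targets exactly; no other combination can be cheaper.
bell pepper only: max(437/166, 739/18) = 41.06 servings → $22.58.
kale only: max(437/110, 739/249) = 3.973 servings → $5.56.
strawberries only: max(437/105, 739/31) = 23.84 servings → $25.03.
avocado only: max(437/12, 739/17) = 43.47 servings → $41.30.
bell pepper + kale with both tight: 0.6994 servings and 2.917 servings → $4.47.
bell pepper + strawberries: intersection lies outside the first quadrant.
bell pepper + avocado with both targets exact would need a negative amount; discard.
kale + strawberries with both tight: 2.817 servings and 1.211 servings → $5.22.
kale + avocado with both tight: 1.287 servings and 24.62 servings → $25.19.
strawberries + avocado: the both-tight solution has a negative serving — not a feasible corner.
The minimum over all feasible corners is $4.47.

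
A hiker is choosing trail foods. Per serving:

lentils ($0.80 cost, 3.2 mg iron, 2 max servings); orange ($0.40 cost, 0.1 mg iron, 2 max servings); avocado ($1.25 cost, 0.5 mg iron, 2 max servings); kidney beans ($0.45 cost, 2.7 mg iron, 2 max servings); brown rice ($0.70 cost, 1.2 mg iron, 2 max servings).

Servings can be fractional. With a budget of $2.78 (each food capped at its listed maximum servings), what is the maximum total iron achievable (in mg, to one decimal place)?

12.3 mg

Iron per dollar: kidney beans 6, lentils 4, brown rice 1.714, avocado 0.4, orange 0.25.
Take 2 servings of kidney beans: spends $0.90, +5.4 mg iron (running total 5.4 mg).
Take 2 servings of lentils: spends $1.60, +6.4 mg iron (running total 11.8 mg).
Take 0.4 servings of brown rice: spends $0.28, +0.5 mg iron (running total 12.3 mg).
Filling greedily by iron-per-dollar is optimal for one linear limit, giving 12.3 mg.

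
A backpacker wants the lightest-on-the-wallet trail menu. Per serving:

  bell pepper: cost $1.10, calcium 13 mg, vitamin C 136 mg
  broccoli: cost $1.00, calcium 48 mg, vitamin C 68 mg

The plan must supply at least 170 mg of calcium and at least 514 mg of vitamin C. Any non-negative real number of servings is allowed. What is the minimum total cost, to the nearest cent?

$5.47

This is a tiny linear program; its minimum lies at a vertex of the feasible set. List the vertices and price them.
bell pepper only: max(170/13, 514/136) = 13.08 servings → $14.38.
broccoli only: max(170/48, 514/68) = 7.559 servings → $7.56.
bell pepper + broccoli with both tight: 2.323 servings and 2.912 servings → $5.47.
So the least-cost plan costs $5.47.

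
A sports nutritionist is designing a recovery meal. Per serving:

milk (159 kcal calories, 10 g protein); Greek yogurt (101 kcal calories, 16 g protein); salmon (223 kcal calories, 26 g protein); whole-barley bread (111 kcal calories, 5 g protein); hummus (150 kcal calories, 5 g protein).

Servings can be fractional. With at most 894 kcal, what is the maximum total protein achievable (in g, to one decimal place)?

Protein per kcal: Greek yogurt 0.1584, salmon 0.1166, milk 0.06289, whole-barley bread 0.04505, hummus 0.03333.
With no serving limits, spend the whole calories allowance on Greek yogurt: 894 kcal / 101 kcal × 16 g = 141.6 g.

141.6 g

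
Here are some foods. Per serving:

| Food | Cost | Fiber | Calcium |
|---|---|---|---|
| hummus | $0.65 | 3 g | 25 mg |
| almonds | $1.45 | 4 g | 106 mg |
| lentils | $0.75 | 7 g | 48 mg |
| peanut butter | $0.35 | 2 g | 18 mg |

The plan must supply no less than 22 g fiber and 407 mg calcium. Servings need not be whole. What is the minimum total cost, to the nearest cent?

$5.69

Compare the cost at each extreme point of the feasible region.
hummus only: max(22/3, 407/25) = 16.28 servings → $10.58.
almonds only: max(22/4, 407/106) = 5.5 servings → $7.97.
lentils only: max(22/7, 407/48) = 8.479 servings → $6.36.
peanut butter only: max(22/2, 407/18) = 22.61 servings → $7.91.
hummus + almonds with both tight: 3.229 servings and 3.078 servings → $6.56.
hummus + lentils: the both-tight solution has a negative serving — not a feasible corner.
hummus + peanut butter: the both-tight solution has a negative serving — not a feasible corner.
almonds + lentils with both tight: 3.26 servings and 1.28 servings → $5.69.
almonds + peanut butter with both tight: 2.986 servings and 5.029 servings → $6.09.
lentils + peanut butter: the both-tight solution has a negative serving — not a feasible corner.
The minimum over all feasible corners is $5.69.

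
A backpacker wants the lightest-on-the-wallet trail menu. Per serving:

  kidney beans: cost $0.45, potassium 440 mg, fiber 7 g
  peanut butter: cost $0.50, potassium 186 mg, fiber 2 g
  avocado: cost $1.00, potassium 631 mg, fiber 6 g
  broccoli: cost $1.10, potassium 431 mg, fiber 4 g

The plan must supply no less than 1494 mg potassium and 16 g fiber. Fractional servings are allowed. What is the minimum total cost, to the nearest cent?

$1.53

Minimising a linear cost over {potassium ≥ 1494, fiber ≥ 16, servings ≥ 0} — the optimum is at a vertex, using one or two foods.
kidney beans only: max(1494/440, 16/7) = 3.395 servings → $1.53.
peanut butter only: max(1494/186, 16/2) = 8.032 servings → $4.02.
avocado only: max(1494/631, 16/6) = 2.667 servings → $2.67.
broccoli only: max(1494/431, 16/4) = 4 servings → $4.40.
kidney beans + peanut butter with both targets exact would need a negative amount; discard.
kidney beans + avocado with both tight: 0.637 servings and 1.923 servings → $2.21.
kidney beans + broccoli with both tight: 0.7319 servings and 2.719 servings → $3.32.
peanut butter + avocado with both tight: 7.753 servings and 0.08219 servings → $3.96.
peanut butter + broccoli with both tight: 7.797 servings and 0.1017 servings → $4.01.
avocado + broccoli: intersection lies outside the first quadrant.
The minimum over all feasible corners is $1.53.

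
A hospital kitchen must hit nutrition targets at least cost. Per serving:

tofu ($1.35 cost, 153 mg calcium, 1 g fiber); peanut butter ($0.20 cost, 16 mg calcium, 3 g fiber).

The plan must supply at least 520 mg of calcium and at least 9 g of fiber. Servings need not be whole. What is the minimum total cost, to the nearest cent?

This is a tiny linear program; its minimum lies at a vertex of the feasible set. List the vertices and price them.
tofu only: max(520/153, 9/1) = 9 servings → $12.15.
peanut butter only: max(520/16, 9/3) = 32.5 servings → $6.50.
tofu + peanut butter with both tight: 3.196 servings and 1.935 servings → $4.70.
The minimum over all feasible corners is $4.70.

$4.70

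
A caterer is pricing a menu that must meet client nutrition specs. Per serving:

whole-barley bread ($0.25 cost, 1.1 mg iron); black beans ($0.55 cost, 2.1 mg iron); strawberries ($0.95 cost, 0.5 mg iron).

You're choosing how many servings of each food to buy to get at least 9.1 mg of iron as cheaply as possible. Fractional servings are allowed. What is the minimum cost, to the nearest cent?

$2.07

Cost per mg of iron: whole-barley bread $0.2273, black beans $0.2619, strawberries $1.9000.
With no serving limits, use only whole-barley bread: 9.1 mg / 1.1 mg = 8.273 servings × $0.25 = $2.07.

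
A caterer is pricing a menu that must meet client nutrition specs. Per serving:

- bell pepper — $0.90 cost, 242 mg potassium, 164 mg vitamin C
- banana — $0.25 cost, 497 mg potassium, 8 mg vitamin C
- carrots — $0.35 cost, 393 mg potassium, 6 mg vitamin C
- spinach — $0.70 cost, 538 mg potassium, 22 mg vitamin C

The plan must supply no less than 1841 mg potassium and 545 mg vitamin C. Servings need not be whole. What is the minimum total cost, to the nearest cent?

bell pepper only: max(1841/242, 545/164) = 7.607 servings → $6.85.
banana only: max(1841/497, 545/8) = 68.12 servings → $17.03.
carrots only: max(1841/393, 545/6) = 90.83 servings → $31.79.
spinach only: max(1841/538, 545/22) = 24.77 servings → $17.34.
bell pepper + banana with both tight: 3.219 servings and 2.137 servings → $3.43.
bell pepper + carrots with both tight: 3.224 servings and 2.699 servings → $3.85.
bell pepper + spinach with both tight: 3.048 servings and 2.051 servings → $4.18.
banana + carrots: the both-tight solution has a negative serving — not a feasible corner.
banana + spinach: intersection lies outside the first quadrant.
carrots + spinach with both targets exact would need a negative amount; discard.
Cheapest feasible corner: $3.43.

$3.43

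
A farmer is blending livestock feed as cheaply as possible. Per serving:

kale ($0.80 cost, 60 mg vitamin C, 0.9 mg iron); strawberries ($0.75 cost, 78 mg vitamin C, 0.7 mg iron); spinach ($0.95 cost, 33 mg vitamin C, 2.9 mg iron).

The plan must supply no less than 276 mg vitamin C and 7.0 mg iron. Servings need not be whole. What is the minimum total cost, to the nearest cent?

$3.75

kale only: max(276/60, 7.0/0.9) = 7.778 servings → $6.22.
strawberries only: max(276/78, 7.0/0.7) = 10 servings → $7.50.
spinach only: max(276/33, 7.0/2.9) = 8.364 servings → $7.95.
kale + strawberries with both targets exact would need a negative amount; discard.
kale + spinach with both tight: 3.946 servings and 1.189 servings → $4.29.
strawberries + spinach with both tight: 2.804 servings and 1.737 servings → $3.75.
So the least-cost plan costs $3.75.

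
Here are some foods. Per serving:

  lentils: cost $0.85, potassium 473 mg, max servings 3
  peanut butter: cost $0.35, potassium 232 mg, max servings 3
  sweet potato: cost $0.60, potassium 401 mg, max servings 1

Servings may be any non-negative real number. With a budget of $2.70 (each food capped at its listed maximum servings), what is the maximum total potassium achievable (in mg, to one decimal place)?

1681.3 mg

Potassium per dollar: sweet potato 668.3, peanut butter 662.9, lentils 556.5.
Take 1 serving of sweet potato: spends $0.60, +401.0 mg potassium (running total 401.0 mg).
Take 3 servings of peanut butter: spends $1.05, +696.0 mg potassium (running total 1097.0 mg).
Take 1.235 servings of lentils: spends $1.05, +584.3 mg potassium (running total 1681.3 mg).
Filling greedily by potassium-per-dollar is optimal for one linear limit, giving 1681.3 mg.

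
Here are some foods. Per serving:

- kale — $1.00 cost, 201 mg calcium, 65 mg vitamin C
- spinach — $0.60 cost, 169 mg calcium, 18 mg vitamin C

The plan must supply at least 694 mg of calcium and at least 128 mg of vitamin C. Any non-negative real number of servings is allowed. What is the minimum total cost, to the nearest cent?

$2.82

kale only: max(694/201, 128/65) = 3.453 servings → $3.45.
spinach only: max(694/169, 128/18) = 7.111 servings → $4.27.
kale + spinach with both tight: 1.241 servings and 2.631 servings → $2.82.
So the least-cost plan costs $2.82.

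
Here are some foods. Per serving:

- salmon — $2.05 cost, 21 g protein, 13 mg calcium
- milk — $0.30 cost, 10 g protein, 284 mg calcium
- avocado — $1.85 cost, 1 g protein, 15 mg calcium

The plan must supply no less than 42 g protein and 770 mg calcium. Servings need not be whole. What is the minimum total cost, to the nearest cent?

$1.26

salmon only: max(42/21, 770/13) = 59.23 servings → $121.42.
milk only: max(42/10, 770/284) = 4.2 servings → $1.26.
avocado only: max(42/1, 770/15) = 51.33 servings → $94.97.
salmon + milk with both tight: 0.7247 servings and 2.678 servings → $2.29.
salmon + avocado with both targets exact would need a negative amount; discard.
milk + avocado with both tight: 1.045 servings and 31.55 servings → $58.69.
So the least-cost plan costs $1.26.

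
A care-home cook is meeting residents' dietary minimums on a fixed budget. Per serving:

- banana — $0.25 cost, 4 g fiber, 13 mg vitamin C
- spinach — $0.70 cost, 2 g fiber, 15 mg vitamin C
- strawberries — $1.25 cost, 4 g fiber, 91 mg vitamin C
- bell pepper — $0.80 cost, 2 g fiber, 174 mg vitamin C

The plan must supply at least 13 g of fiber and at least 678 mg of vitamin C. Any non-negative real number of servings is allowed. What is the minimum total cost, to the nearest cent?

An LP optimum is at a vertex; with two nutrient constraints at most two foods are used. Check each candidate.
banana only: max(13/4, 678/13) = 52.15 servings → $13.04.
spinach only: max(13/2, 678/15) = 45.2 servings → $31.64.
strawberries only: max(13/4, 678/91) = 7.451 servings → $9.31.
bell pepper only: max(13/2, 678/174) = 6.5 servings → $5.20.
banana + spinach: intersection lies outside the first quadrant.
banana + strawberries with both targets exact would need a negative amount; discard.
banana + bell pepper with both tight: 1.352 servings and 3.796 servings → $3.37.
spinach + strawberries: the both-tight solution has a negative serving — not a feasible corner.
spinach + bell pepper with both tight: 2.849 servings and 3.651 servings → $4.92.
strawberries + bell pepper with both tight: 1.763 servings and 2.975 servings → $4.58.
So the least-cost plan costs $3.37.

$3.37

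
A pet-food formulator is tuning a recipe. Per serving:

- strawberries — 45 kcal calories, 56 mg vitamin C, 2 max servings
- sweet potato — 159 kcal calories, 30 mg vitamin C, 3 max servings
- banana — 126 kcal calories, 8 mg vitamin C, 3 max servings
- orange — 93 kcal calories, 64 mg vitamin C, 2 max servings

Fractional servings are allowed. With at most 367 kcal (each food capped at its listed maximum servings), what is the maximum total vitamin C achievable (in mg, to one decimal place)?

257.2 mg

Vitamin C per kcal: strawberries 1.244, orange 0.6882, sweet potato 0.1887, banana 0.06349.
Take 2 servings of strawberries: uses 90 kcal, +112.0 mg vitamin C (running total 112.0 mg).
Take 2 servings of orange: uses 186 kcal, +128.0 mg vitamin C (running total 240.0 mg).
Take 0.5723 servings of sweet potato: uses 91 kcal, +17.2 mg vitamin C (running total 257.2 mg).
Greedy by best ratio exhausts the calories allowance optimally: 257.2 mg.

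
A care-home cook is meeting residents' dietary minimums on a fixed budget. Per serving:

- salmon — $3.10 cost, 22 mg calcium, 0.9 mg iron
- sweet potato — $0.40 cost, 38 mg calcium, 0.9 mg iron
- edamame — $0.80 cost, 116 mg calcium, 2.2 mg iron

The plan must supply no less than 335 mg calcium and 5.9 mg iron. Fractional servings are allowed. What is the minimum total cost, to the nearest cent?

$2.31

salmon only: max(335/22, 5.9/0.9) = 15.23 servings → $47.20.
sweet potato only: max(335/38, 5.9/0.9) = 8.816 servings → $3.53.
edamame only: max(335/116, 5.9/2.2) = 2.888 servings → $2.31.
salmon + sweet potato: intersection lies outside the first quadrant.
salmon + edamame with both targets exact would need a negative amount; discard.
sweet potato + edamame with both targets exact would need a negative amount; discard.
Cheapest feasible corner: $2.31.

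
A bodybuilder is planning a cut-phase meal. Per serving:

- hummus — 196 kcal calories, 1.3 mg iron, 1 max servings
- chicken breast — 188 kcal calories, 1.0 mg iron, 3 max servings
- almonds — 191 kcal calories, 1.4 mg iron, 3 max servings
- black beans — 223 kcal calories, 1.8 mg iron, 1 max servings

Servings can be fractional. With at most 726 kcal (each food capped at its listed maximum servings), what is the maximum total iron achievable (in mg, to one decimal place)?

Iron per kcal: black beans 0.008072, almonds 0.00733, hummus 0.006633, chicken breast 0.005319.
Take 1 serving of black beans: uses 223 kcal, +1.8 mg iron (running total 1.8 mg).
Take 2.634 servings of almonds: uses 503 kcal, +3.7 mg iron (running total 5.5 mg).
Filling greedily by iron-per-kcal is optimal for one linear limit, giving 5.5 mg.

5.5 mg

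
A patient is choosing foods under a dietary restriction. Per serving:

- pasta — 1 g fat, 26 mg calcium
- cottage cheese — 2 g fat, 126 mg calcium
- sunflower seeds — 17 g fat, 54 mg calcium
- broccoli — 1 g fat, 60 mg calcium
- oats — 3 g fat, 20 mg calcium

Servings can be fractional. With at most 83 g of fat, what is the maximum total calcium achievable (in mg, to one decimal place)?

Calcium per g fat: cottage cheese 63, broccoli 60, pasta 26, oats 6.667, sunflower seeds 3.176.
With no serving limits, spend the whole fat allowance on cottage cheese: 83 g / 2 g × 126 mg = 5229.0 mg.

5229.0 mg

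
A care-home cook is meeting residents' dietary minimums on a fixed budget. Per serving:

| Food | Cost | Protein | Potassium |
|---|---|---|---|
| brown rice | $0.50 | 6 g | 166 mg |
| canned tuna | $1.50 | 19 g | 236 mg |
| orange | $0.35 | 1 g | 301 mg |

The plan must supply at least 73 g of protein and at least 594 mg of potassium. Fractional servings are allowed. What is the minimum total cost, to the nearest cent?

An LP optimum is at a vertex; with two nutrient constraints at most two foods are used. Check each candidate.
brown rice only: max(73/6, 594/166) = 12.17 servings → $6.08.
canned tuna only: max(73/19, 594/236) = 3.842 servings → $5.76.
orange only: max(73/1, 594/301) = 73 servings → $25.55.
brown rice + canned tuna: intersection lies outside the first quadrant.
brown rice + orange: intersection lies outside the first quadrant.
canned tuna + orange: the both-tight solution has a negative serving — not a feasible corner.
So the least-cost plan costs $5.76.

$5.76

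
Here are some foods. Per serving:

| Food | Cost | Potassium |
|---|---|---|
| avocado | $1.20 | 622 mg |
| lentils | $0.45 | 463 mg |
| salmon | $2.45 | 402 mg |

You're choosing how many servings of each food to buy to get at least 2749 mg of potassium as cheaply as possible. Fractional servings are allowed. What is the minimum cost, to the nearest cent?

Cost per mg of potassium: lentils $0.0010, avocado $0.0019, salmon $0.0061.
With no serving limits, use only lentils: 2749 mg / 463 mg = 5.937 servings × $0.45 = $2.67.

$2.67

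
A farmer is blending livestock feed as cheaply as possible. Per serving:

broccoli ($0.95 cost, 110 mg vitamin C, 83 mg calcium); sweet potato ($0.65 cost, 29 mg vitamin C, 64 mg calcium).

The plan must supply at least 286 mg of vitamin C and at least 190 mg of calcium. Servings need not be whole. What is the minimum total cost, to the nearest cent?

$2.47

An LP optimum is at a vertex; with two nutrient constraints at most two foods are used. Check each candidate.
broccoli only: max(286/110, 190/83) = 2.6 servings → $2.47.
sweet potato only: max(286/29, 190/64) = 9.862 servings → $6.41.
broccoli + sweet potato: the both-tight solution has a negative serving — not a feasible corner.
So the least-cost plan costs $2.47.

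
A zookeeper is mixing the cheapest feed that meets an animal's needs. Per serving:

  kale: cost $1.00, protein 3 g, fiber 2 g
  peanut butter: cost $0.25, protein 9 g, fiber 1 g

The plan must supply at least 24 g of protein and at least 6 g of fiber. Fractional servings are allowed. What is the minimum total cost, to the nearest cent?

Check every corner: each single food scaled to meet both minima, and each pair solved so both constraints bind.
kale only: max(24/3, 6/2) = 8 servings → $8.00.
peanut butter only: max(24/9, 6/1) = 6 servings → $1.50.
kale + peanut butter with both tight: 2 servings and 2 servings → $2.50.
So the least-cost plan costs $1.50.

$1.50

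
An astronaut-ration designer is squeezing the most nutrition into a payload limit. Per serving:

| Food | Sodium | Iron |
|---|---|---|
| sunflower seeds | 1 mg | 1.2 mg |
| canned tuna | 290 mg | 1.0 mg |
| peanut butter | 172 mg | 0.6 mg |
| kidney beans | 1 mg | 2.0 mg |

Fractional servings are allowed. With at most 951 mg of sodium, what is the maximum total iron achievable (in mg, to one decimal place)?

1902.0 mg

Iron per mg sodium: kidney beans 2, sunflower seeds 1.2, peanut butter 0.003488, canned tuna 0.003448.
With no serving limits, spend the whole sodium allowance on kidney beans: 951 mg / 1 mg × 2.0 mg = 1902.0 mg.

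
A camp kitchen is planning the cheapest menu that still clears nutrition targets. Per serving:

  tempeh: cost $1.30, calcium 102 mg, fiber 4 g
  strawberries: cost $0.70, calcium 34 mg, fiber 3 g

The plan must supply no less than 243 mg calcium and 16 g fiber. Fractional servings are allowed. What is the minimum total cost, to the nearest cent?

$4.13

This is a tiny linear program; its minimum lies at a vertex of the feasible set. List the vertices and price them.
tempeh only: max(243/102, 16/4) = 4 servings → $5.20.
strawberries only: max(243/34, 16/3) = 7.147 servings → $5.00.
tempeh + strawberries with both tight: 1.088 servings and 3.882 servings → $4.13.
So the least-cost plan costs $4.13.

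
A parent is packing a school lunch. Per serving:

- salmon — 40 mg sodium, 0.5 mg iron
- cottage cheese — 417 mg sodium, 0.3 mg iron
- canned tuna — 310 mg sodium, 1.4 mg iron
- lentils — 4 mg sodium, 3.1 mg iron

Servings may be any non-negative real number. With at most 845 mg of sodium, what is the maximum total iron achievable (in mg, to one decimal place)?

Iron per mg sodium: lentils 0.775, salmon 0.0125, canned tuna 0.004516, cottage cheese 0.0007194.
With no serving limits, spend the whole sodium allowance on lentils: 845 mg / 4 mg × 3.1 mg = 654.9 mg.

654.9 mg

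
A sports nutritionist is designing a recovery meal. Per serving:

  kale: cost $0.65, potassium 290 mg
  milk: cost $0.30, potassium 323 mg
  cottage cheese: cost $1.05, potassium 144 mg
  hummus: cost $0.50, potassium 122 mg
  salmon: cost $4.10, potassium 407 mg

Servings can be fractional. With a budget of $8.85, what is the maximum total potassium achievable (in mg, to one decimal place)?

9528.5 mg

Potassium per dollar: milk 1077, kale 446.2, hummus 244, cottage cheese 137.1, salmon 99.27.
With no serving limits, spend the whole cost allowance on milk: $8.85 / $0.30 × 323 mg = 9528.5 mg.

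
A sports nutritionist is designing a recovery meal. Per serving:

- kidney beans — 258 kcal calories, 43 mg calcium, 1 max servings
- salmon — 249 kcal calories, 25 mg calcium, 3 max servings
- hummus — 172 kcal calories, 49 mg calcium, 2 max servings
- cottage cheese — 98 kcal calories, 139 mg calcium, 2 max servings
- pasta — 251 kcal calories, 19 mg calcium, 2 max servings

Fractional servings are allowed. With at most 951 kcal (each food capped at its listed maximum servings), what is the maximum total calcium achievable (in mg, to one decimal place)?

434.4 mg

Calcium per kcal: cottage cheese 1.418, hummus 0.2849, kidney beans 0.1667, salmon 0.1004, pasta 0.0757.
Take 2 servings of cottage cheese: uses 196 kcal, +278.0 mg calcium (running total 278.0 mg).
Take 2 servings of hummus: uses 344 kcal, +98.0 mg calcium (running total 376.0 mg).
Take 1 serving of kidney beans: uses 258 kcal, +43.0 mg calcium (running total 419.0 mg).
Take 0.6145 servings of salmon: uses 153 kcal, +15.4 mg calcium (running total 434.4 mg).
Filling greedily by calcium-per-kcal is optimal for one linear limit, giving 434.4 mg.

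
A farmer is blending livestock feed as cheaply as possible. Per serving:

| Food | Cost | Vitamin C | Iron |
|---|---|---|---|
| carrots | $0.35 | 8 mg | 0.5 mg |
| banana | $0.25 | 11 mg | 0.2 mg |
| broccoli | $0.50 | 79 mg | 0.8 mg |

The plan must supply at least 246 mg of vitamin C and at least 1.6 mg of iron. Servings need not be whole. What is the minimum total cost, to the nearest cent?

An LP optimum is at a vertex; with two nutrient constraints at most two foods are used. Check each candidate.
carrots only: max(246/8, 1.6/0.5) = 30.75 servings → $10.76.
banana only: max(246/11, 1.6/0.2) = 22.36 servings → $5.59.
broccoli only: max(246/79, 1.6/0.8) = 3.114 servings → $1.56.
carrots + banana with both targets exact would need a negative amount; discard.
carrots + broccoli: the both-tight solution has a negative serving — not a feasible corner.
banana + broccoli: intersection lies outside the first quadrant.
Cheapest feasible corner: $1.56.

$1.56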